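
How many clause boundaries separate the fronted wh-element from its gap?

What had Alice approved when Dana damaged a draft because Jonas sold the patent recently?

0

"what" originates inside the matrix clause — no clause boundary is crossed.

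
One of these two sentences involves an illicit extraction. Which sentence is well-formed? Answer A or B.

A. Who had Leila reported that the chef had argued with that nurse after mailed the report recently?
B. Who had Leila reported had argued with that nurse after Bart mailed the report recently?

B

In A, the wh-phrase is extracted from inside an adjunct island (introduced by "after"), which blocks movement.
In B, the extraction path crosses only that-complement boundaries, which are transparent.
So B is grammatical.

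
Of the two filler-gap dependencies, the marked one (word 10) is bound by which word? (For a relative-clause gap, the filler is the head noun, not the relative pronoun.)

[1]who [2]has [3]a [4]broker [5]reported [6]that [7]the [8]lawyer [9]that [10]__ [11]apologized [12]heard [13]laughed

8

The marked gap is inside the relative clause, the subject of "apologized".
Its filler is the head noun "lawyer" (via "that"), at word 8.
(The other dependency links word 1 to a gap after word 12.)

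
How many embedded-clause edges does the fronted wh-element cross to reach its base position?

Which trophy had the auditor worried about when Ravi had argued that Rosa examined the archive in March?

0

"which trophy" originates inside the matrix clause — no clause boundary is crossed.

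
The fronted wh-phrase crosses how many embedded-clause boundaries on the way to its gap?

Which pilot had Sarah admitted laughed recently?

"which pilot" is extracted from the subject of "laughed".
Boundaries crossed, outermost first: [Ø] — 1 in total.

1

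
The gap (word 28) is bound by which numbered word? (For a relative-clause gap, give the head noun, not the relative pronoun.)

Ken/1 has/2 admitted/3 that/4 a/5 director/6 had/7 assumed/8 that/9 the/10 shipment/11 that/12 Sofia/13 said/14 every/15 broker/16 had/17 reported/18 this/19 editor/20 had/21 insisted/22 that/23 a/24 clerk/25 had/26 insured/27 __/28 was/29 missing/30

The gap at 28 is the object of "insured", inside a relative clause.
The relative pronoun is "that" (word 12); it is bound by the head noun immediately before it.
Its filler is the head noun "shipment", at word 11.

11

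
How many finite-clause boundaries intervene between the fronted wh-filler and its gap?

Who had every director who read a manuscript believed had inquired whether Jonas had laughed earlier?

"who" is extracted from the subject of "inquired".
Boundaries crossed, outermost first: [Ø] — 1 in total.

1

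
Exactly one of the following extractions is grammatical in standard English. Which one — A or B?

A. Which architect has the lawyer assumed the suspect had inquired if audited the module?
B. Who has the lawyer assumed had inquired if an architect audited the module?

In A, the wh-phrase is extracted from inside a wh-island (introduced by "if"), which blocks movement.
In B, the extraction path crosses only that-complement boundaries, which are transparent.
So B is grammatical.

B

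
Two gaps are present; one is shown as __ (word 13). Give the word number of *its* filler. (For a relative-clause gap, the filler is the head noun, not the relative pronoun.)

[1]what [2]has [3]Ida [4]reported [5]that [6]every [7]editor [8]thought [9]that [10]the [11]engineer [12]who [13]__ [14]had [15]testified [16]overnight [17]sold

11

The marked gap is inside the relative clause, the subject of "testified".
Its filler is the head noun "engineer" (via "who"), at word 11.
(The other dependency links word 1 to a gap after word 17.)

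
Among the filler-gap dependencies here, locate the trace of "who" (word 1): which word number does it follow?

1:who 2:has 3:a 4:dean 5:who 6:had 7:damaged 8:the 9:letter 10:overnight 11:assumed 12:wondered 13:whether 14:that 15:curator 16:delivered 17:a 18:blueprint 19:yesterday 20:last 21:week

11

The displaced element is "who" (word 1).
It is linked across 1 clause boundary (Ø).
It functions as the subject of "wondered", so the gap sits immediately after word 11 ("assumed").
Base order: A dean who had damaged the letter overnight has assumed that who wondered whether that curator delivered a blueprint yesterday last week.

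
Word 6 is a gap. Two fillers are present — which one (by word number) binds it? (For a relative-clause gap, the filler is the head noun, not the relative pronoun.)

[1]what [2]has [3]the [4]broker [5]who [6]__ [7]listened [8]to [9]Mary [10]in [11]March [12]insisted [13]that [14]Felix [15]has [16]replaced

4

The marked gap is inside the relative clause, the subject of "listened".
Its filler is the head noun "broker" (via "who"), at word 4.
(The other dependency links word 1 to a gap after word 16.)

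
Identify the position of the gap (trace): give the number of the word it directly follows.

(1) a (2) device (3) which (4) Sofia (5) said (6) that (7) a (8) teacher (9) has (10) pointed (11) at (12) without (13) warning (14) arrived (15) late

The displaced element is "a device" (word 2).
It is linked across 1 clause boundary (that).
It functions as the object of the preposition "at" of "pointed", so the gap sits immediately after word 11 ("at").
Base order: Sofia said that a teacher has pointed at a device without warning.

11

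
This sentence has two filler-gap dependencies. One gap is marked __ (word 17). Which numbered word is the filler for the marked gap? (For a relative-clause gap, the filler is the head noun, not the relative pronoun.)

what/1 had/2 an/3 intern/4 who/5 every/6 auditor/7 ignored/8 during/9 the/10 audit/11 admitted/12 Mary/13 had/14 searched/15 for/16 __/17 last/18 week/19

The marked gap is the object of the preposition "for" of "searched".
Its filler is the fronted wh-phrase "what", at word 1.
(The other dependency links word 4 to a gap after word 8.)

1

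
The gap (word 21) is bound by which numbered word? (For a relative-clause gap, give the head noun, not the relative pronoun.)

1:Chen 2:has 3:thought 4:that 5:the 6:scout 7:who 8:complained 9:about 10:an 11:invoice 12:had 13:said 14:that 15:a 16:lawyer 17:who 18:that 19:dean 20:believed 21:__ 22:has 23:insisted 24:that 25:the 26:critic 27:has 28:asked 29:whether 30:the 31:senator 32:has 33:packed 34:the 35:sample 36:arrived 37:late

16

The gap at 21 is the subject of "insisted", inside a relative clause.
The relative pronoun is "who" (word 17); it is bound by the head noun immediately before it.
Its filler is the head noun "lawyer", at word 16.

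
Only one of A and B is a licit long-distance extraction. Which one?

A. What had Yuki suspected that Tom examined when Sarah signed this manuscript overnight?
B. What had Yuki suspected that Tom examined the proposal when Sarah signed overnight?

In B, the wh-phrase is extracted from inside an adjunct island (introduced by "when"), which blocks movement.
In A, the extraction path crosses only that-complement boundaries, which are transparent.
So A is grammatical.

A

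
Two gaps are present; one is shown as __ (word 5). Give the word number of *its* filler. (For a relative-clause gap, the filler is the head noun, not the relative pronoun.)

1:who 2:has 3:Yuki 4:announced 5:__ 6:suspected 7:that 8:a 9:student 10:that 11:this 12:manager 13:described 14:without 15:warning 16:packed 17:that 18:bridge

1

The marked gap is the subject of "suspected".
Its filler is the fronted wh-phrase "who", at word 1.
(The other dependency links word 9 to a gap after word 13.)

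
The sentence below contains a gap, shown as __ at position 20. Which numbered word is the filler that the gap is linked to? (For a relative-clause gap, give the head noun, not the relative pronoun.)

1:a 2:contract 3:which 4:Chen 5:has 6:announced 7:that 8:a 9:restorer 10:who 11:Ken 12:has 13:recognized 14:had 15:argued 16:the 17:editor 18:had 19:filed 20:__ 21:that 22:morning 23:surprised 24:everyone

2

The gap at 20 is the object of "filed", inside a relative clause.
The relative pronoun is "which" (word 3); it is bound by the head noun immediately before it.
Its filler is the head noun "contract", at word 2.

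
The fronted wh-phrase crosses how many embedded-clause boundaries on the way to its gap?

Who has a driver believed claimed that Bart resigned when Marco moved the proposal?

"who" is extracted from the subject of "claimed".
Boundaries crossed, outermost first: [Ø] — 1 in total.

1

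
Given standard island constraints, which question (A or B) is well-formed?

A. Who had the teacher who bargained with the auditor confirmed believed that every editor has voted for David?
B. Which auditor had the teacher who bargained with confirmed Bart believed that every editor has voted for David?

In B, the wh-phrase is extracted from inside a complex-NP island (relative clause) (introduced by "who"), which blocks movement.
In A, the extraction path crosses only that-complement boundaries, which are transparent.
So A is grammatical.

A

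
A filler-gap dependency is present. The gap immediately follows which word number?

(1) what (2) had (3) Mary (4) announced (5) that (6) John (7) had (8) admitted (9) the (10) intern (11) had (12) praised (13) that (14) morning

The displaced element is "what" (word 1).
It is linked across 2 clause boundaries (that → Ø).
It functions as the direct object of "praised", so the gap sits immediately after word 12 ("praised").
Base order: Mary had announced that John had admitted the intern had praised what that morning.

12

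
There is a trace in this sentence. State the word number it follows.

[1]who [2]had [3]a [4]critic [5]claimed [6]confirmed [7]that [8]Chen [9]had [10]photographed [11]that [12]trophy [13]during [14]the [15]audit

The displaced element is "who" (word 1).
It is linked across 1 clause boundary (Ø).
It functions as the subject of "confirmed", so the gap sits immediately after word 5 ("claimed").
Base order: A critic had claimed that who confirmed that Chen had photographed that trophy during the audit.

5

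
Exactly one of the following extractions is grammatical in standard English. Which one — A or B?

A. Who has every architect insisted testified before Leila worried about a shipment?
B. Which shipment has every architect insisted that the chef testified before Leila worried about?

In B, the wh-phrase is extracted from inside an adjunct island (introduced by "before"), which blocks movement.
In A, the extraction path crosses only that-complement boundaries, which are transparent.
So A is grammatical.

A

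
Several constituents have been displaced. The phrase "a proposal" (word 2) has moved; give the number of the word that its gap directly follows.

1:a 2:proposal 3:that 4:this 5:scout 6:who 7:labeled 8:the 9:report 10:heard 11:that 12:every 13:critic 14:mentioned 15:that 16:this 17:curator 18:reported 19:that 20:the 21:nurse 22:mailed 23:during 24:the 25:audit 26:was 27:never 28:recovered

The displaced element is "a proposal" (word 2).
It is linked across 3 clause boundaries (that → that → that).
It functions as the direct object of "mailed", so the gap sits immediately after word 22 ("mailed").
Base order: This scout who labeled the report heard that every critic mentioned that this curator reported that the nurse mailed a proposal during the audit.

22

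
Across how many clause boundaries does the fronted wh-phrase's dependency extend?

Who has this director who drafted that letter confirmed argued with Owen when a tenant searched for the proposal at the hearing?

1

"who" is extracted from the subject of "argued".
Boundaries crossed, outermost first: [Ø] — 1 in total.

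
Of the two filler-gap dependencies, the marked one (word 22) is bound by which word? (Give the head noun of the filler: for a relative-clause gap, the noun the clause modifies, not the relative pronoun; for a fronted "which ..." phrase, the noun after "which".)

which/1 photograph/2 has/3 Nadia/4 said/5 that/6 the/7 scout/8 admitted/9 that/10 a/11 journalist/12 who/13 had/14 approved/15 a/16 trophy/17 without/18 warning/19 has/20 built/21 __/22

The marked gap is the direct object of "built".
Its filler is the fronted wh-phrase "which photograph", at word 2.
(The other dependency links word 12 to a gap after word 13.)

2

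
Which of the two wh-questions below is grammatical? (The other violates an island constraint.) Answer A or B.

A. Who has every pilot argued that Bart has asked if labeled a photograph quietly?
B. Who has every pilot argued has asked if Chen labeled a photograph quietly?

In A, the wh-phrase is extracted from inside a wh-island (introduced by "if"), which blocks movement.
In B, the extraction path crosses only that-complement boundaries, which are transparent.
So B is grammatical.

B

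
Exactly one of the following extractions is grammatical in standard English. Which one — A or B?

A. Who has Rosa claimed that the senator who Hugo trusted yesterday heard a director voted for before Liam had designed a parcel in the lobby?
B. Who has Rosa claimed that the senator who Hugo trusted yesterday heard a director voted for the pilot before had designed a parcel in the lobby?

In B, the wh-phrase is extracted from inside an adjunct island (introduced by "before"), which blocks movement.
In A, the extraction path crosses only that-complement boundaries, which are transparent.
So A is grammatical.

A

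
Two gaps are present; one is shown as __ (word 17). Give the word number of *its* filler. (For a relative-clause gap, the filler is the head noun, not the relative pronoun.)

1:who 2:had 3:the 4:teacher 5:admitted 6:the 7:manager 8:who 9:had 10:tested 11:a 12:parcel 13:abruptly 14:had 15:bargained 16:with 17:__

1

The marked gap is the object of the preposition "with" of "bargained".
Its filler is the fronted wh-phrase "who", at word 1.
(The other dependency links word 7 to a gap after word 8.)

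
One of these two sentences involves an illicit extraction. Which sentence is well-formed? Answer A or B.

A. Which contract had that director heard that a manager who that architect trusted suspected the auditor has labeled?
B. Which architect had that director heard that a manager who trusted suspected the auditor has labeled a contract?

A

In B, the wh-phrase is extracted from inside a complex-NP island (relative clause) (introduced by "who"), which blocks movement.
In A, the extraction path crosses only that-complement boundaries, which are transparent.
So A is grammatical.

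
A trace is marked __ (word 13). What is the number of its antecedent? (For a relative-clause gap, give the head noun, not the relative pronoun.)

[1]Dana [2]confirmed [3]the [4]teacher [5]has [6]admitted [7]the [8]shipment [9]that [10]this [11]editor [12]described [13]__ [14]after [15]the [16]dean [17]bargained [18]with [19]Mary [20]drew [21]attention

The gap at 13 is the object of "described", inside a relative clause.
The relative pronoun is "that" (word 9); it is bound by the head noun immediately before it.
Its filler is the head noun "shipment", at word 8.

8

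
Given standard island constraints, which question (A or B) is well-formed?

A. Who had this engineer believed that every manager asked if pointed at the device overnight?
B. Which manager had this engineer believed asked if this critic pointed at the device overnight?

In A, the wh-phrase is extracted from inside a wh-island (introduced by "if"), which blocks movement.
In B, the extraction path crosses only that-complement boundaries, which are transparent.
So B is grammatical.

B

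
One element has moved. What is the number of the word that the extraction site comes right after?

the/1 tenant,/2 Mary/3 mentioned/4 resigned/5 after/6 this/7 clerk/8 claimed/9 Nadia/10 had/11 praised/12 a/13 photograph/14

The displaced element is "the tenant" (word 2).
It is linked across 1 clause boundary (Ø).
It functions as the subject of "resigned", so the gap sits immediately after word 4 ("mentioned").
Base order: Mary mentioned that the tenant resigned after this clerk claimed Nadia had praised a photograph.

4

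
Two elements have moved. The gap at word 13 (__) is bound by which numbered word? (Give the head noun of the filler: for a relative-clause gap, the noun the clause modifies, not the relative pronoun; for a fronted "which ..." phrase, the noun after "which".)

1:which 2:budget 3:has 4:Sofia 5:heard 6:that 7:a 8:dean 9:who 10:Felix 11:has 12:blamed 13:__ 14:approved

The marked gap is inside the relative clause, the direct object of "blamed".
Its filler is the head noun "dean" (via "who"), at word 8.
(The other dependency links word 2 to a gap after word 14.)

8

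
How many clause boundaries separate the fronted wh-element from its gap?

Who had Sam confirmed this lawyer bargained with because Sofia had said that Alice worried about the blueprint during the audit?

"who" is extracted from the PP object of "bargained".
Boundaries crossed, outermost first: [Ø] — 1 in total.

1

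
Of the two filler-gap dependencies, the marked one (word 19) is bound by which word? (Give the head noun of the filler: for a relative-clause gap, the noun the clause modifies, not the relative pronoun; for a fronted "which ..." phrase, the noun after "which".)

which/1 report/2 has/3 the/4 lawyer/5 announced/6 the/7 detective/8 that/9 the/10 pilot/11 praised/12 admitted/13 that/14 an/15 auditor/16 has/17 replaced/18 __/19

The marked gap is the direct object of "replaced".
Its filler is the fronted wh-phrase "which report", at word 2.
(The other dependency links word 8 to a gap after word 12.)

2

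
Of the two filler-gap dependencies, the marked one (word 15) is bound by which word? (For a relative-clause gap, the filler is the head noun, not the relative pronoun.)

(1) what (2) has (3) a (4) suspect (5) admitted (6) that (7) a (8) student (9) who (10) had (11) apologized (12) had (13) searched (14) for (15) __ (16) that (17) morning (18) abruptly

The marked gap is the object of the preposition "for" of "searched".
Its filler is the fronted wh-phrase "what", at word 1.
(The other dependency links word 8 to a gap after word 9.)

1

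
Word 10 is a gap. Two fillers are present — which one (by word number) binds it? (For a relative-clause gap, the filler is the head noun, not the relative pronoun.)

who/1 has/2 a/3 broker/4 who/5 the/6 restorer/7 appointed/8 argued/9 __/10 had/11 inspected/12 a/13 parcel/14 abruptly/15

1

The marked gap is the subject of "inspected".
Its filler is the fronted wh-phrase "who", at word 1.
(The other dependency links word 4 to a gap after word 8.)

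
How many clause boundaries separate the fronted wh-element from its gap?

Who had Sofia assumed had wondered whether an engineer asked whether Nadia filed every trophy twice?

1

"who" is extracted from the subject of "wondered".
Boundaries crossed, outermost first: [Ø] — 1 in total.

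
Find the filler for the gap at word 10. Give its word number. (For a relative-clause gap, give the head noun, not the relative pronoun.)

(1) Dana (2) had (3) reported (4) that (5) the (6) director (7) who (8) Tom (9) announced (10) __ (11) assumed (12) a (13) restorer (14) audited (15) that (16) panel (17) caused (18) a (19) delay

The gap at 10 is the subject of "assumed", inside a relative clause.
The relative pronoun is "who" (word 7); it is bound by the head noun immediately before it.
Its filler is the head noun "director", at word 6.

6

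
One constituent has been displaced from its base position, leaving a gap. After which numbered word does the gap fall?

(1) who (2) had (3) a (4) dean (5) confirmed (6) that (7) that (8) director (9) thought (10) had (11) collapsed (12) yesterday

The displaced element is "who" (word 1).
It is linked across 2 clause boundaries (that → Ø).
It functions as the subject of "collapsed", so the gap sits immediately after word 9 ("thought").
Base order: A dean had confirmed that that director thought that who had collapsed yesterday.

9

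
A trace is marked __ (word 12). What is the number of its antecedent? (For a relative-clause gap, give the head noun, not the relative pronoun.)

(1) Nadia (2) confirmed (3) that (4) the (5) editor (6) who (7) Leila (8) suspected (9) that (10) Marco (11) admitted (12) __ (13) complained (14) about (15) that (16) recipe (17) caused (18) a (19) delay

The gap at 12 is the subject of "complained", inside a relative clause.
The relative pronoun is "who" (word 6); it is bound by the head noun immediately before it.
Its filler is the head noun "editor", at word 5.

5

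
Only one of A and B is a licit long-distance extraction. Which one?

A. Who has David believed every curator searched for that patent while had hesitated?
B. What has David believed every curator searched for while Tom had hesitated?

In A, the wh-phrase is extracted from inside an adjunct island (introduced by "while"), which blocks movement.
In B, the extraction path crosses only that-complement boundaries, which are transparent.
So B is grammatical.

B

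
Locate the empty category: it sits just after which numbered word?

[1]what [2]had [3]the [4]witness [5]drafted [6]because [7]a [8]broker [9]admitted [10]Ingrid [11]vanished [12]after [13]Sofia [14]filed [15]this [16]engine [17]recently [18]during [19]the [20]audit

5

The displaced element is "what" (word 1).
It functions as the direct object of "drafted", so the gap sits immediately after word 5 ("drafted").
Base order: The witness had drafted what because a broker admitted Ingrid vanished after Sofia filed this engine recently during the audit.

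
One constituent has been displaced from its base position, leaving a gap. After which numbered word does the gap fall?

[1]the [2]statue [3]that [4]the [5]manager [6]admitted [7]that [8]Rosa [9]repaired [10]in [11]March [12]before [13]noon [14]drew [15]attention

9

The displaced element is "the statue" (word 2).
It is linked across 1 clause boundary (that).
It functions as the direct object of "repaired", so the gap sits immediately after word 9 ("repaired").
Base order: The manager admitted that Rosa repaired the statue in March before noon.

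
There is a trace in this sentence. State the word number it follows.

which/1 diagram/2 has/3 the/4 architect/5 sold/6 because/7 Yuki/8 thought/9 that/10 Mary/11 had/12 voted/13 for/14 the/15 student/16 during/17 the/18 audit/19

6

The displaced element is "which diagram" (word 2).
It functions as the direct object of "sold", so the gap sits immediately after word 6 ("sold").
Base order: The architect has sold which diagram because Yuki thought that Mary had voted for the student during the audit.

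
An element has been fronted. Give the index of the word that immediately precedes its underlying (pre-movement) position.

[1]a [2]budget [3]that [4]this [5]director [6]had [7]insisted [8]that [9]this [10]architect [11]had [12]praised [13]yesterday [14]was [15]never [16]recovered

12

The displaced element is "a budget" (word 2).
It is linked across 1 clause boundary (that).
It functions as the direct object of "praised", so the gap sits immediately after word 12 ("praised").
Base order: This director had insisted that this architect had praised a budget yesterday.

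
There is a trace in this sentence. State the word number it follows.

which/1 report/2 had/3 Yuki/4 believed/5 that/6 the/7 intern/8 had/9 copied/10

The displaced element is "which report" (word 2).
It is linked across 1 clause boundary (that).
It functions as the direct object of "copied", so the gap sits immediately after word 10 ("copied").
Base order: Yuki had believed that the intern had copied which report.

10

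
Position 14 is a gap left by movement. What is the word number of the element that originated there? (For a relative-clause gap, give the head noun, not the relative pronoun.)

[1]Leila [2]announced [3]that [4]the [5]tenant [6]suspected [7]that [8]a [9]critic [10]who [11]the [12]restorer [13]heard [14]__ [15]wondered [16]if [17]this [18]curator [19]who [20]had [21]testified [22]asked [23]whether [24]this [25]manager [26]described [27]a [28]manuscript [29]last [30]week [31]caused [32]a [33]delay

The gap at 14 is the subject of "wondered", inside a relative clause.
The relative pronoun is "who" (word 10); it is bound by the head noun immediately before it.
Its filler is the head noun "critic", at word 9.

9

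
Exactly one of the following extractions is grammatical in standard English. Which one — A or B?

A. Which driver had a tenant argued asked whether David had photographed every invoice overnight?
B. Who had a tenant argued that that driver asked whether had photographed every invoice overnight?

A

In B, the wh-phrase is extracted from inside a wh-island (introduced by "whether"), which blocks movement.
In A, the extraction path crosses only that-complement boundaries, which are transparent.
So A is grammatical.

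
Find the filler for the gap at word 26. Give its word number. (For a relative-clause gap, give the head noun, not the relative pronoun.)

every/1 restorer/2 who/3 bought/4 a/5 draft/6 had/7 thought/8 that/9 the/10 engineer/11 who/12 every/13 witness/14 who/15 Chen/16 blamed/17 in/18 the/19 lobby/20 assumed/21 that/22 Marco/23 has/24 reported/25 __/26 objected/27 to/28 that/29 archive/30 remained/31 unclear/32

The gap at 26 is the subject of "objected", inside a relative clause.
The relative pronoun is "who" (word 12); it is bound by the head noun immediately before it.
Its filler is the head noun "engineer", at word 11.

11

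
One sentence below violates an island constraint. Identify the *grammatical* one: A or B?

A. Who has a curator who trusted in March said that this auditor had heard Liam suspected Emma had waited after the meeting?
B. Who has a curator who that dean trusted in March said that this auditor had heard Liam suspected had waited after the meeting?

In A, the wh-phrase is extracted from inside a complex-NP island (relative clause) (introduced by "who"), which blocks movement.
In B, the extraction path crosses only that-complement boundaries, which are transparent.
So B is grammatical.

B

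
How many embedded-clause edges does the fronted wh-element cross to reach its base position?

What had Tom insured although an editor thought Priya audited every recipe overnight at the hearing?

"what" originates inside the matrix clause — no clause boundary is crossed.

0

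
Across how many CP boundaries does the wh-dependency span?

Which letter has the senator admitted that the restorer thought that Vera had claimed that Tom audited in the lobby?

"which letter" is extracted from the object of "audited".
Boundaries crossed, outermost first: [that], [that], [that] — 3 in total.

3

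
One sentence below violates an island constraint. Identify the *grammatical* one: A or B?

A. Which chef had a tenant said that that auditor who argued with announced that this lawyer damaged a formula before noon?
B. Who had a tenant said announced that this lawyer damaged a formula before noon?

In A, the wh-phrase is extracted from inside a complex-NP island (relative clause) (introduced by "who"), which blocks movement.
In B, the extraction path crosses only that-complement boundaries, which are transparent.
So B is grammatical.

B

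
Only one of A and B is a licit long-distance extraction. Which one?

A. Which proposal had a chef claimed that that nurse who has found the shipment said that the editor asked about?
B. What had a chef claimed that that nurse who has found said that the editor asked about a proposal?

In B, the wh-phrase is extracted from inside a complex-NP island (relative clause) (introduced by "who"), which blocks movement.
In A, the extraction path crosses only that-complement boundaries, which are transparent.
So A is grammatical.

A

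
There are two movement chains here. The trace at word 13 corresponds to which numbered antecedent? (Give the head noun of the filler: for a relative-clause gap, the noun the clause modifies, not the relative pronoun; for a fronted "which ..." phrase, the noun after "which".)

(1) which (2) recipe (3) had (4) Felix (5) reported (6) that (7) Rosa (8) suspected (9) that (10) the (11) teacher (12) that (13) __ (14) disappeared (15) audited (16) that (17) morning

The marked gap is inside the relative clause, the subject of "disappeared".
Its filler is the head noun "teacher" (via "that"), at word 11.
(The other dependency links word 2 to a gap after word 15.)

11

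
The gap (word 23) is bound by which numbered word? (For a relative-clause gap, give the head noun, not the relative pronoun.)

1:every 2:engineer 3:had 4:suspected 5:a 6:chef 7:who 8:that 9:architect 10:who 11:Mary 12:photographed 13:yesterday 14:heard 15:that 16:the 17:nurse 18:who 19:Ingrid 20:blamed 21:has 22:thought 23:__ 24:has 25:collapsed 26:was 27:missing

6

The gap at 23 is the subject of "collapsed", inside a relative clause.
The relative pronoun is "who" (word 7); it is bound by the head noun immediately before it.
Its filler is the head noun "chef", at word 6.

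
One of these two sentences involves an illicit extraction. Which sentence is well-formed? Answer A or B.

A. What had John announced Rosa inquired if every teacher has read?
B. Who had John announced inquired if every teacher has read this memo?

B

In A, the wh-phrase is extracted from inside a wh-island (introduced by "if"), which blocks movement.
In B, the extraction path crosses only that-complement boundaries, which are transparent.
So B is grammatical.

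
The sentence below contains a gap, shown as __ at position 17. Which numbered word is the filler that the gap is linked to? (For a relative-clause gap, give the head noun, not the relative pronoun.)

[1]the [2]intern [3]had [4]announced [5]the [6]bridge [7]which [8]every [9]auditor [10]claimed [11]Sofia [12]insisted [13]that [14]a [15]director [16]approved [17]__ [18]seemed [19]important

6

The gap at 17 is the object of "approved", inside a relative clause.
The relative pronoun is "which" (word 7); it is bound by the head noun immediately before it.
Its filler is the head noun "bridge", at word 6.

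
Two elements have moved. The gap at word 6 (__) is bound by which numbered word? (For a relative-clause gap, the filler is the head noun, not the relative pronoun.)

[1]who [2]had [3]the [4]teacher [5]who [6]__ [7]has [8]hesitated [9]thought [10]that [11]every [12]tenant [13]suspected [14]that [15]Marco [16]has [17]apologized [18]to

The marked gap is inside the relative clause, the subject of "hesitated".
Its filler is the head noun "teacher" (via "who"), at word 4.
(The other dependency links word 1 to a gap after word 18.)

4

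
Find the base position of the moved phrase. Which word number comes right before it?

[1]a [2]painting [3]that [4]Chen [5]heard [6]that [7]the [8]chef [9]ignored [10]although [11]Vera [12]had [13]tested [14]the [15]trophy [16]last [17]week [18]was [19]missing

9

The displaced element is "a painting" (word 2).
It is linked across 1 clause boundary (that).
It functions as the direct object of "ignored", so the gap sits immediately after word 9 ("ignored").
Base order: Chen heard that the chef ignored a painting although Vera had tested the trophy last week.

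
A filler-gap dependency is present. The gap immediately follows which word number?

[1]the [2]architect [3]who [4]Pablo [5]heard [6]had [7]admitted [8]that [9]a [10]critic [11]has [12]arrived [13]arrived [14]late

5

The displaced element is "the architect" (word 2).
It is linked across 1 clause boundary (Ø).
It functions as the subject of "admitted", so the gap sits immediately after word 5 ("heard").
Base order: Pablo heard the architect had admitted that a critic has arrived.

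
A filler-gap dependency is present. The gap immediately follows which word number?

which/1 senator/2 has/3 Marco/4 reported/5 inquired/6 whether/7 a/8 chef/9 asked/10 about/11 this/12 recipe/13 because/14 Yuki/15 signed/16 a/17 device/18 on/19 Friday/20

5

The displaced element is "which senator" (word 2).
It is linked across 1 clause boundary (Ø).
It functions as the subject of "inquired", so the gap sits immediately after word 5 ("reported").
Base order: Marco has reported which senator inquired whether a chef asked about this recipe because Yuki signed a device on Friday.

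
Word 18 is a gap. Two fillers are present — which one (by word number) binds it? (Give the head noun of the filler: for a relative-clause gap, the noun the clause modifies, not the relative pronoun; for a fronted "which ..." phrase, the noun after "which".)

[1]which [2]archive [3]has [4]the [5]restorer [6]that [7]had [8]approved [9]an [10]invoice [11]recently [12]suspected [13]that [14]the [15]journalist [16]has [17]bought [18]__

2

The marked gap is the direct object of "bought".
Its filler is the fronted wh-phrase "which archive", at word 2.
(The other dependency links word 5 to a gap after word 6.)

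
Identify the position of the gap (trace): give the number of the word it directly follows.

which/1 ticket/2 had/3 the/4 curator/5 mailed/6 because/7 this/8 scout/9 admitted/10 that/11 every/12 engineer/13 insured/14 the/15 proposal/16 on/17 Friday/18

6

The displaced element is "which ticket" (word 2).
It functions as the direct object of "mailed", so the gap sits immediately after word 6 ("mailed").
Base order: The curator had mailed which ticket because this scout admitted that every engineer insured the proposal on Friday.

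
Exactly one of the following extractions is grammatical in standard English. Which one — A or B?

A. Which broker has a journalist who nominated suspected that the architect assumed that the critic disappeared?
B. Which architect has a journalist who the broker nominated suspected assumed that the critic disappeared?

In A, the wh-phrase is extracted from inside a complex-NP island (relative clause) (introduced by "who"), which blocks movement.
In B, the extraction path crosses only that-complement boundaries, which are transparent.
So B is grammatical.

B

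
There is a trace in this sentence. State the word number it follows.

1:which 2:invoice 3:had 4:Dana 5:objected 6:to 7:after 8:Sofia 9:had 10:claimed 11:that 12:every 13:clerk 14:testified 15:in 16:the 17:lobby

6

The displaced element is "which invoice" (word 2).
It functions as the object of the preposition "to" of "objected", so the gap sits immediately after word 6 ("to").
Base order: Dana had objected to which invoice after Sofia had claimed that every clerk testified in the lobby.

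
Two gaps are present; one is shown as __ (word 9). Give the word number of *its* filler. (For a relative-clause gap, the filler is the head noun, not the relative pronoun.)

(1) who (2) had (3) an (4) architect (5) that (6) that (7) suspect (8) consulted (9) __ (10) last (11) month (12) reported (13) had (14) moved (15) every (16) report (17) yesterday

The marked gap is inside the relative clause, the direct object of "consulted".
Its filler is the head noun "architect" (via "that"), at word 4.
(The other dependency links word 1 to a gap after word 12.)

4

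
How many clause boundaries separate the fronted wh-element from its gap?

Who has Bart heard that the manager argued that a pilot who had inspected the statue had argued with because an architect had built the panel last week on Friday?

2

"who" is extracted from the PP object of "argued".
Boundaries crossed, outermost first: [that], [that] — 2 in total.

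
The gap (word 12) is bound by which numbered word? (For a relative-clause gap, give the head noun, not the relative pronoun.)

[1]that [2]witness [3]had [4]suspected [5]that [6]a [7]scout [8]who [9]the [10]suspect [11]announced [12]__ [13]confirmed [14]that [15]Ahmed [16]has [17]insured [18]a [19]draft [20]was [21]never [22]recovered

The gap at 12 is the subject of "confirmed", inside a relative clause.
The relative pronoun is "who" (word 8); it is bound by the head noun immediately before it.
Its filler is the head noun "scout", at word 7.

7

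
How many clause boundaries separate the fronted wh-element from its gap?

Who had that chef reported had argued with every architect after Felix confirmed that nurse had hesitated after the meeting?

1

"who" is extracted from the subject of "argued".
Boundaries crossed, outermost first: [Ø] — 1 in total.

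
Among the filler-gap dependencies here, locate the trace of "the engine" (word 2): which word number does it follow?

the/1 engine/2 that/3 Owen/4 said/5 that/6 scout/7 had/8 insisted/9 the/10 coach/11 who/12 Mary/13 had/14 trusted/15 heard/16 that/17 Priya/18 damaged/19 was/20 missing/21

The displaced element is "the engine" (word 2).
It is linked across 3 clause boundaries (Ø → Ø → that).
It functions as the direct object of "damaged", so the gap sits immediately after word 19 ("damaged").
Base order: Owen said that scout had insisted the coach who Mary had trusted heard that Priya damaged the engine.

19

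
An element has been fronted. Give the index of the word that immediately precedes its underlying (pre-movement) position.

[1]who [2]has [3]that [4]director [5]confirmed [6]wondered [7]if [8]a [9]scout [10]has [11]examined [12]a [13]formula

The displaced element is "who" (word 1).
It is linked across 1 clause boundary (Ø).
It functions as the subject of "wondered", so the gap sits immediately after word 5 ("confirmed").
Base order: That director has confirmed who wondered if a scout has examined a formula.

5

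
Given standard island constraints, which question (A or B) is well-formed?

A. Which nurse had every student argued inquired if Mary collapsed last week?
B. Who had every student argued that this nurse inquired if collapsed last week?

In B, the wh-phrase is extracted from inside a wh-island (introduced by "if"), which blocks movement.
In A, the extraction path crosses only that-complement boundaries, which are transparent.
So A is grammatical.

A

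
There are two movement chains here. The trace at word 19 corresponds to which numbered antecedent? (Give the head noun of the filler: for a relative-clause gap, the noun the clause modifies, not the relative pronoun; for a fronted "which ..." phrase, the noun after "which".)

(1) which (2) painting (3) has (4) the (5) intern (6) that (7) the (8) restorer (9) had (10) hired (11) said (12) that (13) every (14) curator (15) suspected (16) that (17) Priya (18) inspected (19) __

The marked gap is the direct object of "inspected".
Its filler is the fronted wh-phrase "which painting", at word 2.
(The other dependency links word 5 to a gap after word 10.)

2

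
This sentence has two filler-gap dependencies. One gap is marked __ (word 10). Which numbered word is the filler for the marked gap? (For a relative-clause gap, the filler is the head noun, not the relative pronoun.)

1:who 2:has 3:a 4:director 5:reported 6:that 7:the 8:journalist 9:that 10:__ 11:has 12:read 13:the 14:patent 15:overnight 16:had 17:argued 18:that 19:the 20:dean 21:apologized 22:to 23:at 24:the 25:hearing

The marked gap is inside the relative clause, the subject of "read".
Its filler is the head noun "journalist" (via "that"), at word 8.
(The other dependency links word 1 to a gap after word 22.)

8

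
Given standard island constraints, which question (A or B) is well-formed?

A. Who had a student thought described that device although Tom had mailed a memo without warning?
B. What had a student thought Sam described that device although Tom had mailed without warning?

A

In B, the wh-phrase is extracted from inside an adjunct island (introduced by "although"), which blocks movement.
In A, the extraction path crosses only that-complement boundaries, which are transparent.
So A is grammatical.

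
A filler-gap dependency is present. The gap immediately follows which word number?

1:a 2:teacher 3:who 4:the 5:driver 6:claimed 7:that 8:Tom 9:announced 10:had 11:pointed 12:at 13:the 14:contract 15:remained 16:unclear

9

The displaced element is "a teacher" (word 2).
It is linked across 2 clause boundaries (that → Ø).
It functions as the subject of "pointed", so the gap sits immediately after word 9 ("announced").
Base order: The driver claimed that Tom announced that a teacher had pointed at the contract.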